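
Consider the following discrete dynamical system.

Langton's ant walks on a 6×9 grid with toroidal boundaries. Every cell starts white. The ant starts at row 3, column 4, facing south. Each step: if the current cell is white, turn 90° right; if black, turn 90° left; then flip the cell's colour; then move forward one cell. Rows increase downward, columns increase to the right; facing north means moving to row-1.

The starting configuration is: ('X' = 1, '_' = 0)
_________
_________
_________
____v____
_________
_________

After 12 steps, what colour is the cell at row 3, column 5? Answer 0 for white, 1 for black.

gen 0: _________
_________
_________
____v____
_________
_________
gen 1: _________
_________
_________
___<X____
_________
_________
gen 2: _________
_________
___^_____
___XX____
_________
_________
gen 3: _________
_________
___X>____
___XX____
_________
_________
gen 4: _________
_________
___XX____
___Xv____
_________
_________
gen 5: _________
_________
___XX____
___X_>___
_________
_________
gen 6: _________
_________
___XX____
___X_X___
_____v___
_________
gen 7: _________
_________
___XX____
___X_X___
____<X___
_________
gen 8: _________
_________
___XX____
___X^X___
____XX___
_________
gen 9: _________
_________
___XX____
___XX>___
____XX___
_________
gen 10: _________
_________
___XX^___
___XX____
____XX___
_________
gen 11: _________
_________
___XXX>__
___XX____
____XX___
_________
gen 12: _________
_________
___XXXX__
___XX_v__
____XX___
_________

0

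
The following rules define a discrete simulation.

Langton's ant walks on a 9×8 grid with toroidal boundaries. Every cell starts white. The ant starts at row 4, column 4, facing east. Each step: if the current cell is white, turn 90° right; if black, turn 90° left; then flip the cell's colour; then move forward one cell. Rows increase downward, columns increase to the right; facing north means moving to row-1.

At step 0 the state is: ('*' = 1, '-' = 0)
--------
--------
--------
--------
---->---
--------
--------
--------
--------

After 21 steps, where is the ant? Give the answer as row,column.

0) --------
--------
--------
--------
---->---
--------
--------
--------
--------
1) --------
--------
--------
--------
----*---
----v---
--------
--------
--------
2) --------
--------
--------
--------
----*---
---<*---
--------
--------
--------
3) --------
--------
--------
--------
---^*---
---**---
--------
--------
--------
4) --------
--------
--------
--------
---*>---
---**---
--------
--------
--------
5) --------
--------
--------
----^---
---*----
---**---
--------
--------
--------
6) --------
--------
--------
----*>--
---*----
---**---
--------
--------
--------
7) --------
--------
--------
----**--
---*-v--
---**---
--------
--------
--------
8) --------
--------
--------
----**--
---*<*--
---**---
--------
--------
--------
9) --------
--------
--------
----^*--
---***--
---**---
--------
--------
--------
10) --------
--------
--------
---<-*--
---***--
---**---
--------
--------
--------
11) --------
--------
---^----
---*-*--
---***--
---**---
--------
--------
--------
12) --------
--------
---*>---
---*-*--
---***--
---**---
--------
--------
--------
13) --------
--------
---**---
---*v*--
---***--
---**---
--------
--------
--------
14) --------
--------
---**---
---<**--
---***--
---**---
--------
--------
--------
15) --------
--------
---**---
----**--
---v**--
---**---
--------
--------
--------
16) --------
--------
---**---
----**--
---->*--
---**---
--------
--------
--------
17) --------
--------
---**---
----^*--
-----*--
---**---
--------
--------
--------
18) --------
--------
---**---
---<-*--
-----*--
---**---
--------
--------
--------
19) --------
--------
---^*---
---*-*--
-----*--
---**---
--------
--------
--------
20) --------
--------
--<-*---
---*-*--
-----*--
---**---
--------
--------
--------
21) --------
--^-----
--*-*---
---*-*--
-----*--
---**---
--------
--------
--------

1,2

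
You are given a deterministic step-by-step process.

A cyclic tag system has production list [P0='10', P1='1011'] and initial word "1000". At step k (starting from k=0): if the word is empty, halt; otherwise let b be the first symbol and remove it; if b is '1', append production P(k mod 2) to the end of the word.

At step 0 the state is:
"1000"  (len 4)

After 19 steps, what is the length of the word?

3

k=0  "1000"  (len 4)
k=1  "00010"  (len 5)
k=2  "0010"  (len 4)
k=3  "010"  (len 3)
k=4  "10"  (len 2)
k=5  "010"  (len 3)
k=6  "10"  (len 2)
k=7  "010"  (len 3)
k=8  "10"  (len 2)
k=9  "010"  (len 3)
k=10  "10"  (len 2)
k=11  "010"  (len 3)
k=12  "10"  (len 2)
k=13  "010"  (len 3)
k=14  "10"  (len 2)
k=15  "010"  (len 3)
k=16  "10"  (len 2)
k=17  "010"  (len 3)
k=18  "10"  (len 2)
k=19  "010"  (len 3)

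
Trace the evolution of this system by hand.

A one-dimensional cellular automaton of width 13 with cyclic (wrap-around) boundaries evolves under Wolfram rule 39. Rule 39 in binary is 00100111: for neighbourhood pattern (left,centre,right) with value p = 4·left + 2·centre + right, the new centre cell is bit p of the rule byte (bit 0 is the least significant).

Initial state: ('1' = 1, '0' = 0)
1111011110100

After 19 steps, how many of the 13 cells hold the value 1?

[0] 1111011110100
[1] 0000100001101
[2] 0111101110011
[3] 1000010000100
[4] 1011110111101
[5] 0100001000010
[6] 1101111011110
[7] 0010000100001
[8] 0110111101111
[9] 1001000010000
[10] 1011011110111
[11] 0100100001000
[12] 1101101111011
[13] 0010010000100
[14] 1110110111101
[15] 0001001000010
[16] 1111011011110
[17] 0000100100001
[18] 0111101101111
[19] 1000010010000

3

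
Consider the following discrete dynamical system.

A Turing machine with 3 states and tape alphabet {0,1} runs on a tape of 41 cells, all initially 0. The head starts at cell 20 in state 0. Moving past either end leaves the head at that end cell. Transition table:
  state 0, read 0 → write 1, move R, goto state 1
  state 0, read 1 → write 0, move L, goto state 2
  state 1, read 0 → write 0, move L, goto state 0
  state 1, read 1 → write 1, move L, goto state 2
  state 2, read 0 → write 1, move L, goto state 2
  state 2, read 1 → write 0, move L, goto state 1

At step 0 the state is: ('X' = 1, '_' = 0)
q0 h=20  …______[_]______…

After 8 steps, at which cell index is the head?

0) q0 h=20  …______[_]______…
1) q1 h=21  …_____X[_]______…
2) q0 h=20  …______[X]______…
3) q2 h=19  …______[_]______…
4) q2 h=18  …______[_]X_____…
5) q2 h=17  …______[_]XX____…
6) q2 h=16  …______[_]XXX___…
7) q2 h=15  …______[_]XXXX__…
8) q2 h=14  …______[_]XXXXX_…

14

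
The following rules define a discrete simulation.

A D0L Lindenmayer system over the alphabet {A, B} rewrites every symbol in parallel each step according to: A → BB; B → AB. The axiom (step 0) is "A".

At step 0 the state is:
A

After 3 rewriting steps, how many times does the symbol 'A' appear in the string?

[0] A
[1] BB
[2] ABAB
[3] BBABBBAB

2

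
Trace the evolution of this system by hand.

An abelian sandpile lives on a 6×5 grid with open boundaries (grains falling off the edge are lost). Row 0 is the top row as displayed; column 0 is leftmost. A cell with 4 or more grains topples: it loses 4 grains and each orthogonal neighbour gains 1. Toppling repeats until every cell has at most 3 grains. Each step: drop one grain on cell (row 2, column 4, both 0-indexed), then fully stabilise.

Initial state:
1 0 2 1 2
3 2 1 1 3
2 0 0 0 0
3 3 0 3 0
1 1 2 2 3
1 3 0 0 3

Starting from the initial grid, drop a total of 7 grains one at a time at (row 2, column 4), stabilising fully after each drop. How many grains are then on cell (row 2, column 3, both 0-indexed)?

0) 1 0 2 1 2
3 2 1 1 3
2 0 0 0 0
3 3 0 3 0
1 1 2 2 3
1 3 0 0 3
1) 1 0 2 1 2
3 2 1 1 3
2 0 0 0 1
3 3 0 3 0
1 1 2 2 3
1 3 0 0 3
2) 1 0 2 1 2
3 2 1 1 3
2 0 0 0 2
3 3 0 3 0
1 1 2 2 3
1 3 0 0 3
3) 1 0 2 1 2
3 2 1 1 3
2 0 0 0 3
3 3 0 3 0
1 1 2 2 3
1 3 0 0 3
4) 1 0 2 1 3
3 2 1 2 0
2 0 0 1 1
3 3 0 3 1
1 1 2 2 3
1 3 0 0 3
5) 1 0 2 1 3
3 2 1 2 0
2 0 0 1 2
3 3 0 3 1
1 1 2 2 3
1 3 0 0 3
6) 1 0 2 1 3
3 2 1 2 0
2 0 0 1 3
3 3 0 3 1
1 1 2 2 3
1 3 0 0 3
7) 1 0 2 1 3
3 2 1 2 1
2 0 0 2 0
3 3 0 3 2
1 1 2 2 3
1 3 0 0 3

2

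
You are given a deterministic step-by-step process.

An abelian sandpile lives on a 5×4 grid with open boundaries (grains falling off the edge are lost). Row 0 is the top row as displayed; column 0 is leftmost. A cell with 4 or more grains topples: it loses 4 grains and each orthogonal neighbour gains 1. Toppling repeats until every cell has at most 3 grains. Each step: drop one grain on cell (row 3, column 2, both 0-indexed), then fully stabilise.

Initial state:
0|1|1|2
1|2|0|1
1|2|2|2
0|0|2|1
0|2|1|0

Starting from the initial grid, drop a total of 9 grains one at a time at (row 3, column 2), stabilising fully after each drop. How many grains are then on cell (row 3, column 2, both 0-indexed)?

step 0: 0|1|1|2
1|2|0|1
1|2|2|2
0|0|2|1
0|2|1|0
step 1: 0|1|1|2
1|2|0|1
1|2|2|2
0|0|3|1
0|2|1|0
step 2: 0|1|1|2
1|2|0|1
1|2|3|2
0|1|0|2
0|2|2|0
step 3: 0|1|1|2
1|2|0|1
1|2|3|2
0|1|1|2
0|2|2|0
step 4: 0|1|1|2
1|2|0|1
1|2|3|2
0|1|2|2
0|2|2|0
step 5: 0|1|1|2
1|2|0|1
1|2|3|2
0|1|3|2
0|2|2|0
step 6: 0|1|1|2
1|2|1|1
1|3|0|3
0|2|1|3
0|2|3|0
step 7: 0|1|1|2
1|2|1|1
1|3|0|3
0|2|2|3
0|2|3|0
step 8: 0|1|1|2
1|2|1|1
1|3|0|3
0|2|3|3
0|2|3|0
step 9: 0|1|1|2
1|2|1|2
1|3|2|0
0|3|2|1
0|3|0|2

2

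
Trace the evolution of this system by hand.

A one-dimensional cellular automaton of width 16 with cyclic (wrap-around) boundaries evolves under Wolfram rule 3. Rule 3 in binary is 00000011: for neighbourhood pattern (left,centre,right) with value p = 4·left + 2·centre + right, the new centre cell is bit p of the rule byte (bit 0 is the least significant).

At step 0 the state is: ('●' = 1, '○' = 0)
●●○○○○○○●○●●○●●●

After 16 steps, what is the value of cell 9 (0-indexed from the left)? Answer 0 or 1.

gen 0: ●●○○○○○○●○●●○●●●
gen 1: ○○○●●●●●○○○○○○○○
gen 2: ●●●○○○○○○●●●●●●●
gen 3: ○○○○●●●●●○○○○○○○
gen 4: ●●●●○○○○○○●●●●●●
gen 5: ○○○○○●●●●●○○○○○○
gen 6: ●●●●●○○○○○○●●●●●
gen 7: ○○○○○○●●●●●○○○○○
gen 8: ●●●●●●○○○○○○●●●●
gen 9: ○○○○○○○●●●●●○○○○
gen 10: ●●●●●●●○○○○○○●●●
gen 11: ○○○○○○○○●●●●●○○○
gen 12: ●●●●●●●●○○○○○○●●
gen 13: ○○○○○○○○○●●●●●○○
gen 14: ●●●●●●●●●○○○○○○●
gen 15: ○○○○○○○○○○●●●●●○
gen 16: ●●●●●●●●●●○○○○○○

1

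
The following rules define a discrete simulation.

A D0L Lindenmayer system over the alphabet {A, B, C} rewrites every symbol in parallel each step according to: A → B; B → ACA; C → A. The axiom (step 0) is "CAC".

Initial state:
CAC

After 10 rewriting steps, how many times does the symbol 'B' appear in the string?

k=0  CAC
k=1  ABA
k=2  BACAB
k=3  ACABABACA
k=4  BABACABACABAB
k=5  ACABACABABACABABACABACA
k=6  BABACABABACABACABABACABACABABACABAB
k=7  ACABACABABACABACABABACABABACABACABABACABABACABACABABACABACA
k=8  BABACABABACABACABABACABABACABACABABACABACABABACABABACABACABABACABACABABACABABACABACABABACABAB
k=9  ACABACABABACABACABABACABABACABACABABACABACABABACABABACABAC…CABACABABACABABACABACABABACABACABABACABABACABACABABACABACA  (len 153)
k=10  BABACABABACABACABABACABABACABACABABACABACABABACABABACABACA…ACABACABABACABABACABACABABACABACABABACABABACABACABABACABAB  (len 245)

77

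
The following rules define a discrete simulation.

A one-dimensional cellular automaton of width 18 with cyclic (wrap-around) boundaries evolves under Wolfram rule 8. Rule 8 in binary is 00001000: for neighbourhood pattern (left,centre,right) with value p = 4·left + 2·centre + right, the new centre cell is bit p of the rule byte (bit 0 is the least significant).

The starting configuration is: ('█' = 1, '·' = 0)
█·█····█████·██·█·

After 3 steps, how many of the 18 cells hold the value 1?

0

k=0  █·█····█████·██·█·
k=1  ·······█·····█····
k=2  ··················
k=3  ··················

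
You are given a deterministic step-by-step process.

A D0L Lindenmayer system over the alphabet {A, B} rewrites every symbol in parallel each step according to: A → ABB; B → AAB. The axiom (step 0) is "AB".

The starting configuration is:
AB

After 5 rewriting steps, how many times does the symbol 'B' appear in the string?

t=0: AB
t=1: ABBAAB
t=2: ABBAABAABABBABBAAB
t=3: ABBAABAABABBABBAABABBABBAABABBAABAABABBAABAABABBABBAAB
t=4: ABBAABAABABBABBAABABBABBAABABBAABAABABBAABAABABBABBAABABBA…BAABABBAABAABABBABBAABABBABBAABABBAABAABABBAABAABABBABBAAB  (len 162)
t=5: ABBAABAABABBABBAABABBABBAABABBAABAABABBAABAABABBABBAABABBA…BAABABBAABAABABBABBAABABBABBAABABBAABAABABBAABAABABBABBAAB  (len 486)

243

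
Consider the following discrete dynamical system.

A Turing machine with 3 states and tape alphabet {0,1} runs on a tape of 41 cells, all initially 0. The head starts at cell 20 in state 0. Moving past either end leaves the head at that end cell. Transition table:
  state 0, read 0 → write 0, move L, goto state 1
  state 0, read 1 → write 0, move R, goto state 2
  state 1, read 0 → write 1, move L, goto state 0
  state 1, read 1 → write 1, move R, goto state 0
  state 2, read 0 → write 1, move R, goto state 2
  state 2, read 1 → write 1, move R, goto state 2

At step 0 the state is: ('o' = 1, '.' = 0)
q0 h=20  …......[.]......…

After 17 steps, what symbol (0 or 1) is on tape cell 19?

t=0: q0 h=20  …......[.]......…
t=1: q1 h=19  …......[.]......…
t=2: q0 h=18  …......[.]o.....…
t=3: q1 h=17  …......[.].o....…
t=4: q0 h=16  …......[.]o.o...…
t=5: q1 h=15  …......[.].o.o..…
t=6: q0 h=14  …......[.]o.o.o.…
t=7: q1 h=13  …......[.].o.o.o…
t=8: q0 h=12  …......[.]o.o.o.…
t=9: q1 h=11  …......[.].o.o.o…
t=10: q0 h=10  …......[.]o.o.o.…
t=11: q1 h= 9  …......[.].o.o.o…
t=12: q0 h= 8  …......[.]o.o.o.…
t=13: q1 h= 7  …......[.].o.o.o…
t=14: q0 h= 6  |......[.]o.o.o.…
t=15: q1 h= 5  |.....[.].o.o.o…
t=16: q0 h= 4  |....[.]o.o.o.…
t=17: q1 h= 3  |...[.].o.o.o…

1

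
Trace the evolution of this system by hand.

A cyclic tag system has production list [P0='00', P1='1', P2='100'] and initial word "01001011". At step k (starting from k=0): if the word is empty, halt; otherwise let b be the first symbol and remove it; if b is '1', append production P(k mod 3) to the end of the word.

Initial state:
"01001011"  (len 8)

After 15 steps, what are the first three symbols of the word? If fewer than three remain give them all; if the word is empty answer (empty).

t=0: "01001011"  (len 8)
t=1: "1001011"  (len 7)
t=2: "0010111"  (len 7)
t=3: "010111"  (len 6)
t=4: "10111"  (len 5)
t=5: "01111"  (len 5)
t=6: "1111"  (len 4)
t=7: "11100"  (len 5)
t=8: "11001"  (len 5)
t=9: "1001100"  (len 7)
t=10: "00110000"  (len 8)
t=11: "0110000"  (len 7)
t=12: "110000"  (len 6)
t=13: "1000000"  (len 7)
t=14: "0000001"  (len 7)
t=15: "000001"  (len 6)

000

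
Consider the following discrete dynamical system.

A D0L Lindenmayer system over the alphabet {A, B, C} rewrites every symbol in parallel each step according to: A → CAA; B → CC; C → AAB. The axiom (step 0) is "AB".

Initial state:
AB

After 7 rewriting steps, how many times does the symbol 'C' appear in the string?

880

step 0: AB
step 1: CAACC
step 2: AABCAACAAAABAAB
step 3: CAACAACCAABCAACAAAABCAACAACAACAACCCAACAACC
step 4: AABCAACAAAABCAACAAAABAABCAACAACCAABCAACAAAABCAACAACAACAACC…AAABCAACAAAABCAACAAAABCAACAAAABAABAABCAACAAAABCAACAAAABAAB  (len 124)
step 5: CAACAACCAABCAACAAAABCAACAACAACAACCAABCAACAAAABCAACAACAACAA…BCAACAAAABCAACAACAACAACCAABCAACAAAABCAACAACAACAACCCAACAACC  (len 356)
step 6: AABCAACAAAABCAACAAAABAABCAACAACCAABCAACAAAABCAACAACAACAACC…AAABCAACAAAABCAACAAAABCAACAAAABAABAABCAACAAAABCAACAAAABAAB  (len 1040)
step 7: CAACAACCAABCAACAAAABCAACAACAACAACCAABCAACAAAABCAACAACAACAA…BCAACAAAABCAACAACAACAACCAABCAACAAAABCAACAACAACAACCCAACAACC  (len 3008)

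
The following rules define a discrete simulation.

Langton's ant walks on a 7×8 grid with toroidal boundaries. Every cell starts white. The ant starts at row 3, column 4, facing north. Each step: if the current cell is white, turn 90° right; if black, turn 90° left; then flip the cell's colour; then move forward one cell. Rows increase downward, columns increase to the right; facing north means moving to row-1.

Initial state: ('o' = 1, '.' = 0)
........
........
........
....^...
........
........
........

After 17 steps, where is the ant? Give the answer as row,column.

3,3

k=0  ........
........
........
....^...
........
........
........
k=1  ........
........
........
....o>..
........
........
........
k=2  ........
........
........
....oo..
.....v..
........
........
k=3  ........
........
........
....oo..
....<o..
........
........
k=4  ........
........
........
....^o..
....oo..
........
........
k=5  ........
........
........
...<.o..
....oo..
........
........
k=6  ........
........
...^....
...o.o..
....oo..
........
........
k=7  ........
........
...o>...
...o.o..
....oo..
........
........
k=8  ........
........
...oo...
...ovo..
....oo..
........
........
k=9  ........
........
...oo...
...<oo..
....oo..
........
........
k=10  ........
........
...oo...
....oo..
...voo..
........
........
k=11  ........
........
...oo...
....oo..
..<ooo..
........
........
k=12  ........
........
...oo...
..^.oo..
..oooo..
........
........
k=13  ........
........
...oo...
..o>oo..
..oooo..
........
........
k=14  ........
........
...oo...
..oooo..
..ovoo..
........
........
k=15  ........
........
...oo...
..oooo..
..o.>o..
........
........
k=16  ........
........
...oo...
..oo^o..
..o..o..
........
........
k=17  ........
........
...oo...
..o<.o..
..o..o..
........
........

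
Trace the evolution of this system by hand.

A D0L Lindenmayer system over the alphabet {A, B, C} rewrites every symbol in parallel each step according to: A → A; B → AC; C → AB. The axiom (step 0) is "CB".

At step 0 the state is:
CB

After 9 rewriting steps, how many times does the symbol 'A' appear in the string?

gen 0: CB
gen 1: ABAC
gen 2: AACAAB
gen 3: AAABAAAC
gen 4: AAAACAAAAB
gen 5: AAAAABAAAAAC
gen 6: AAAAAACAAAAAAB
gen 7: AAAAAAABAAAAAAAC
gen 8: AAAAAAAACAAAAAAAAB
gen 9: AAAAAAAAABAAAAAAAAAC

18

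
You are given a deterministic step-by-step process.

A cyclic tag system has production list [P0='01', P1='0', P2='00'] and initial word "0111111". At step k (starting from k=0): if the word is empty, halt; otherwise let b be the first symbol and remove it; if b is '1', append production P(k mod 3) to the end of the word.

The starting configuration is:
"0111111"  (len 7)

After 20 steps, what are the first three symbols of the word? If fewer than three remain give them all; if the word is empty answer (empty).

gen 0: "0111111"  (len 7)
gen 1: "111111"  (len 6)
gen 2: "111110"  (len 6)
gen 3: "1111000"  (len 7)
gen 4: "11100001"  (len 8)
gen 5: "11000010"  (len 8)
gen 6: "100001000"  (len 9)
gen 7: "0000100001"  (len 10)
gen 8: "000100001"  (len 9)
gen 9: "00100001"  (len 8)
gen 10: "0100001"  (len 7)
gen 11: "100001"  (len 6)
gen 12: "0000100"  (len 7)
gen 13: "000100"  (len 6)
gen 14: "00100"  (len 5)
gen 15: "0100"  (len 4)
gen 16: "100"  (len 3)
gen 17: "000"  (len 3)
gen 18: "00"  (len 2)
gen 19: "0"  (len 1)
gen 20: (halted — word empty)

(empty)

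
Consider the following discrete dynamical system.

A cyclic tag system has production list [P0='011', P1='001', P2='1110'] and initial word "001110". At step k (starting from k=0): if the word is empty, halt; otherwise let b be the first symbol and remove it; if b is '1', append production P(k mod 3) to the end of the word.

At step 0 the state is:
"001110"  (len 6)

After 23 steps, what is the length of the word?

k=0  "001110"  (len 6)
k=1  "01110"  (len 5)
k=2  "1110"  (len 4)
k=3  "1101110"  (len 7)
k=4  "101110011"  (len 9)
k=5  "01110011001"  (len 11)
k=6  "1110011001"  (len 10)
k=7  "110011001011"  (len 12)
k=8  "10011001011001"  (len 14)
k=9  "00110010110011110"  (len 17)
k=10  "0110010110011110"  (len 16)
k=11  "110010110011110"  (len 15)
k=12  "100101100111101110"  (len 18)
k=13  "00101100111101110011"  (len 20)
k=14  "0101100111101110011"  (len 19)
k=15  "101100111101110011"  (len 18)
k=16  "01100111101110011011"  (len 20)
k=17  "1100111101110011011"  (len 19)
k=18  "1001111011100110111110"  (len 22)
k=19  "001111011100110111110011"  (len 24)
k=20  "01111011100110111110011"  (len 23)
k=21  "1111011100110111110011"  (len 22)
k=22  "111011100110111110011011"  (len 24)
k=23  "11011100110111110011011001"  (len 26)

26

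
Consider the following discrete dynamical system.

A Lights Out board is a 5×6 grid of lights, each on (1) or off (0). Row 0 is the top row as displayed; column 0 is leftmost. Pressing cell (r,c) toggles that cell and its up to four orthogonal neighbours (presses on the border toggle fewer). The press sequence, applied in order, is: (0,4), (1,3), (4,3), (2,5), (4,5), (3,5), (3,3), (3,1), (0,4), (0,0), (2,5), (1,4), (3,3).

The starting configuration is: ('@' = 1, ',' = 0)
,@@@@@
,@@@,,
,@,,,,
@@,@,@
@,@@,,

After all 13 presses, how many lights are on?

gen 0: ,@@@@@
,@@@,,
,@,,,,
@@,@,@
@,@@,,
gen 1: ,@@,,,
,@@@@,
,@,,,,
@@,@,@
@,@@,,
gen 2: ,@@@,,
,@,,,,
,@,@,,
@@,@,@
@,@@,,
gen 3: ,@@@,,
,@,,,,
,@,@,,
@@,,,@
@,,,@,
gen 4: ,@@@,,
,@,,,@
,@,@@@
@@,,,,
@,,,@,
gen 5: ,@@@,,
,@,,,@
,@,@@@
@@,,,@
@,,,,@
gen 6: ,@@@,,
,@,,,@
,@,@@,
@@,,@,
@,,,,,
gen 7: ,@@@,,
,@,,,@
,@,,@,
@@@@,,
@,,@,,
gen 8: ,@@@,,
,@,,,@
,,,,@,
,,,@,,
@@,@,,
gen 9: ,@@,@@
,@,,@@
,,,,@,
,,,@,,
@@,@,,
gen 10: @,@,@@
@@,,@@
,,,,@,
,,,@,,
@@,@,,
gen 11: @,@,@@
@@,,@,
,,,,,@
,,,@,@
@@,@,,
gen 12: @,@,,@
@@,@,@
,,,,@@
,,,@,@
@@,@,,
gen 13: @,@,,@
@@,@,@
,,,@@@
,,@,@@
@@,,,,

15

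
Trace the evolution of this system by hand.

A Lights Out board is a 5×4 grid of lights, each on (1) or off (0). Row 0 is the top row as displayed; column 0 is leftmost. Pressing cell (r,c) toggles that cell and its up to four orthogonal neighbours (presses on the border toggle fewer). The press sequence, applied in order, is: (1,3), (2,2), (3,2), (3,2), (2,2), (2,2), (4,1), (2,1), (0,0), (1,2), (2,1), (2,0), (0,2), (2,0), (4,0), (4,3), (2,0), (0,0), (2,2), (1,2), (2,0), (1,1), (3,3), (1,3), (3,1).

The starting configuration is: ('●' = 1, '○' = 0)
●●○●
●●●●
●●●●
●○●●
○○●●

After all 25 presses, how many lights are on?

14

t=0: ●●○●
●●●●
●●●●
●○●●
○○●●
t=1: ●●○○
●●○○
●●●○
●○●●
○○●●
t=2: ●●○○
●●●○
●○○●
●○○●
○○●●
t=3: ●●○○
●●●○
●○●●
●●●○
○○○●
t=4: ●●○○
●●●○
●○○●
●○○●
○○●●
t=5: ●●○○
●●○○
●●●○
●○●●
○○●●
t=6: ●●○○
●●●○
●○○●
●○○●
○○●●
t=7: ●●○○
●●●○
●○○●
●●○●
●●○●
t=8: ●●○○
●○●○
○●●●
●○○●
●●○●
t=9: ○○○○
○○●○
○●●●
●○○●
●●○●
t=10: ○○●○
○●○●
○●○●
●○○●
●●○●
t=11: ○○●○
○○○●
●○●●
●●○●
●●○●
t=12: ○○●○
●○○●
○●●●
○●○●
●●○●
t=13: ○●○●
●○●●
○●●●
○●○●
●●○●
t=14: ○●○●
○○●●
●○●●
●●○●
●●○●
t=15: ○●○●
○○●●
●○●●
○●○●
○○○●
t=16: ○●○●
○○●●
●○●●
○●○○
○○●○
t=17: ○●○●
●○●●
○●●●
●●○○
○○●○
t=18: ●○○●
○○●●
○●●●
●●○○
○○●○
t=19: ●○○●
○○○●
○○○○
●●●○
○○●○
t=20: ●○●●
○●●○
○○●○
●●●○
○○●○
t=21: ●○●●
●●●○
●●●○
○●●○
○○●○
t=22: ●●●●
○○○○
●○●○
○●●○
○○●○
t=23: ●●●●
○○○○
●○●●
○●○●
○○●●
t=24: ●●●○
○○●●
●○●○
○●○●
○○●●
t=25: ●●●○
○○●●
●●●○
●○●●
○●●●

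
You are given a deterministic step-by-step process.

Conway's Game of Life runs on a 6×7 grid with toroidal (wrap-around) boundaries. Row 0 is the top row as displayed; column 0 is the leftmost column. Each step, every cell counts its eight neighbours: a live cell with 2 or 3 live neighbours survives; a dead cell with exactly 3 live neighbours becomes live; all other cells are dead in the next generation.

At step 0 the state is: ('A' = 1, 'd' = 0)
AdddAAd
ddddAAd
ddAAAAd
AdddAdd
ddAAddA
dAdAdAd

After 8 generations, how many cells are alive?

0) AdddAAd
ddddAAd
ddAAAAd
AdddAdd
ddAAddA
dAdAdAd
1) dddAddd
ddddddd
ddddddA
dAddddA
AAAAdAA
AAdAdAd
2) ddAdAdd
ddddddd
Adddddd
dAddddd
dddAdAd
dddAdAd
3) dddAAdd
ddddddd
ddddddd
ddddddd
ddAdddd
ddAAdAd
4) ddAAAdd
ddddddd
ddddddd
ddddddd
ddAAddd
ddAdddd
5) ddAAddd
dddAddd
ddddddd
ddddddd
ddAAddd
dAddAdd
6) ddAAAdd
ddAAddd
ddddddd
ddddddd
ddAAddd
dAddAdd
7) dAddAdd
ddAdAdd
ddddddd
ddddddd
ddAAddd
dAddAdd
8) dAAdAAd
dddAddd
ddddddd
ddddddd
ddAAddd
dAddAdd

9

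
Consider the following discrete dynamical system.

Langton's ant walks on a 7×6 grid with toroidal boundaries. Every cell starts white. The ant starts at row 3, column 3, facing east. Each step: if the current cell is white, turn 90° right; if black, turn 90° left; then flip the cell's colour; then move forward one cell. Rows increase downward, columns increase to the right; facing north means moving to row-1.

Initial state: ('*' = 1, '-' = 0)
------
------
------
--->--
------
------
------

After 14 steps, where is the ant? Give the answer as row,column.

gen 0: ------
------
------
--->--
------
------
------
gen 1: ------
------
------
---*--
---v--
------
------
gen 2: ------
------
------
---*--
--<*--
------
------
gen 3: ------
------
------
--^*--
--**--
------
------
gen 4: ------
------
------
--*>--
--**--
------
------
gen 5: ------
------
---^--
--*---
--**--
------
------
gen 6: ------
------
---*>-
--*---
--**--
------
------
gen 7: ------
------
---**-
--*-v-
--**--
------
------
gen 8: ------
------
---**-
--*<*-
--**--
------
------
gen 9: ------
------
---^*-
--***-
--**--
------
------
gen 10: ------
------
--<-*-
--***-
--**--
------
------
gen 11: ------
--^---
--*-*-
--***-
--**--
------
------
gen 12: ------
--*>--
--*-*-
--***-
--**--
------
------
gen 13: ------
--**--
--*v*-
--***-
--**--
------
------
gen 14: ------
--**--
--<**-
--***-
--**--
------
------

2,2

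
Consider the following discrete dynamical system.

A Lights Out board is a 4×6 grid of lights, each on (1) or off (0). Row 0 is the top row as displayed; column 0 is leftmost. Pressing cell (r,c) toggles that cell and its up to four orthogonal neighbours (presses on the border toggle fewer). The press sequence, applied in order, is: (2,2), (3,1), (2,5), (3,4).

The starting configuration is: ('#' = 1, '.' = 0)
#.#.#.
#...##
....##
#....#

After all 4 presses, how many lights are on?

gen 0: #.#.#.
#...##
....##
#....#
gen 1: #.#.#.
#.#.##
.#####
#.#..#
gen 2: #.#.#.
#.#.##
..####
.#...#
gen 3: #.#.#.
#.#.#.
..##..
.#....
gen 4: #.#.#.
#.#.#.
..###.
.#.###

13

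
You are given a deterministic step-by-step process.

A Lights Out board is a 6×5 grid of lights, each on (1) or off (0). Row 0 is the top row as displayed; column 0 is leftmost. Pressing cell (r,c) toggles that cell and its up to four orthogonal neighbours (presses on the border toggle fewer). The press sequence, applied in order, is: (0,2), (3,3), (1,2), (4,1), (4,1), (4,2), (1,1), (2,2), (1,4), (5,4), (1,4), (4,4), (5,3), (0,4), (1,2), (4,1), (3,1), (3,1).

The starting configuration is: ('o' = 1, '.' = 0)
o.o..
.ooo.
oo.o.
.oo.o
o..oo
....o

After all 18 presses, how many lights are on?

14

gen 0: o.o..
.ooo.
oo.o.
.oo.o
o..oo
....o
gen 1: oo.o.
.o.o.
oo.o.
.oo.o
o..oo
....o
gen 2: oo.o.
.o.o.
oo...
.o.o.
o...o
....o
gen 3: oooo.
..o..
ooo..
.o.o.
o...o
....o
gen 4: oooo.
..o..
ooo..
...o.
.oo.o
.o..o
gen 5: oooo.
..o..
ooo..
.o.o.
o...o
....o
gen 6: oooo.
..o..
ooo..
.ooo.
ooooo
..o.o
gen 7: o.oo.
oo...
o.o..
.ooo.
ooooo
..o.o
gen 8: o.oo.
ooo..
oo.o.
.o.o.
ooooo
..o.o
gen 9: o.ooo
ooooo
oo.oo
.o.o.
ooooo
..o.o
gen 10: o.ooo
ooooo
oo.oo
.o.o.
oooo.
..oo.
gen 11: o.oo.
ooo..
oo.o.
.o.o.
oooo.
..oo.
gen 12: o.oo.
ooo..
oo.o.
.o.oo
ooo.o
..ooo
gen 13: o.oo.
ooo..
oo.o.
.o.oo
ooooo
.....
gen 14: o.o.o
ooo.o
oo.o.
.o.oo
ooooo
.....
gen 15: o...o
o..oo
oooo.
.o.oo
ooooo
.....
gen 16: o...o
o..oo
oooo.
...oo
...oo
.o...
gen 17: o...o
o..oo
o.oo.
ooooo
.o.oo
.o...
gen 18: o...o
o..oo
oooo.
...oo
...oo
.o...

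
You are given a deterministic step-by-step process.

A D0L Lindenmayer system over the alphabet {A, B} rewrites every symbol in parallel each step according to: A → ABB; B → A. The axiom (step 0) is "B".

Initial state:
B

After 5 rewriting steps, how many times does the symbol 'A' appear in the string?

t=0: B
t=1: A
t=2: ABB
t=3: ABBAA
t=4: ABBAAABBABB
t=5: ABBAAABBABBABBAAABBAA

11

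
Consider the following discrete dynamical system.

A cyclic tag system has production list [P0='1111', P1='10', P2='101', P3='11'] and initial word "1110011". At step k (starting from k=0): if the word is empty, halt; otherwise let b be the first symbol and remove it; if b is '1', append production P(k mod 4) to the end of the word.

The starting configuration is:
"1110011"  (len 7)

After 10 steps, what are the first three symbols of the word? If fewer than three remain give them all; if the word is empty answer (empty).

110

0) "1110011"  (len 7)
1) "1100111111"  (len 10)
2) "10011111110"  (len 11)
3) "0011111110101"  (len 13)
4) "011111110101"  (len 12)
5) "11111110101"  (len 11)
6) "111111010110"  (len 12)
7) "11111010110101"  (len 14)
8) "111101011010111"  (len 15)
9) "111010110101111111"  (len 18)
10) "1101011010111111110"  (len 19)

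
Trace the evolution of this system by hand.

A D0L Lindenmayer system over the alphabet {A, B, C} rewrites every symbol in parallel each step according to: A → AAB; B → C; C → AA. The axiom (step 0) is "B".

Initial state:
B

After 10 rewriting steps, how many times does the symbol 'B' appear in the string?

624

t=0: B
t=1: C
t=2: AA
t=3: AABAAB
t=4: AABAABCAABAABC
t=5: AABAABCAABAABCAAAABAABCAABAABCAA
t=6: AABAABCAABAABCAAAABAABCAABAABCAAAABAABAABAABCAABAABCAAAABAABCAABAABCAAAABAAB
t=7: AABAABCAABAABCAAAABAABCAABAABCAAAABAABAABAABCAABAABCAAAABA…AABAABAABAABCAABAABCAAAABAABCAABAABCAAAABAABAABAABCAABAABC  (len 180)
t=8: AABAABCAABAABCAAAABAABCAABAABCAAAABAABAABAABCAABAABCAAAABA…AABCAAAABAABAABAABCAABAABCAABAABCAABAABCAAAABAABCAABAABCAA  (len 424)
t=9: AABAABCAABAABCAAAABAABCAABAABCAAAABAABAABAABCAABAABCAAAABA…BAABCAABAABCAAAABAABAABAABCAABAABCAAAABAABCAABAABCAAAABAAB  (len 1000)
t=10: AABAABCAABAABCAAAABAABCAABAABCAAAABAABAABAABCAABAABCAAAABA…AABAABAABAABCAABAABCAAAABAABCAABAABCAAAABAABAABAABCAABAABC  (len 2360)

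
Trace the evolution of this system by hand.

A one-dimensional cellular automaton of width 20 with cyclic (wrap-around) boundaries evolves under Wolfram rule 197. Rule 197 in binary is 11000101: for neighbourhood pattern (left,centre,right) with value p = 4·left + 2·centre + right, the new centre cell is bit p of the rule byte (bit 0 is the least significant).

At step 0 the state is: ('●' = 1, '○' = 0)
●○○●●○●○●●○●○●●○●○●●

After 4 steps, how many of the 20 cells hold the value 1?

9

step 0: ●○○●●○●○●●○●○●●○●○●●
step 1: ●○○○●○●○○●○●○○●○●○○●
step 2: ●○●○●○●○○●○●○○●○●○○○
step 3: ●○●○●○●○○●○●○○●○●○●○
step 4: ●○●○●○●○○●○●○○●○●○●○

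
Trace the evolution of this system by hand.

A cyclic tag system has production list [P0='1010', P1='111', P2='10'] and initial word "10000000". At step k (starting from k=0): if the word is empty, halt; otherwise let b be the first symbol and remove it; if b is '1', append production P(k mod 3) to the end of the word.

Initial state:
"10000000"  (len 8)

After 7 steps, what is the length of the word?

5

t=0: "10000000"  (len 8)
t=1: "00000001010"  (len 11)
t=2: "0000001010"  (len 10)
t=3: "000001010"  (len 9)
t=4: "00001010"  (len 8)
t=5: "0001010"  (len 7)
t=6: "001010"  (len 6)
t=7: "01010"  (len 5)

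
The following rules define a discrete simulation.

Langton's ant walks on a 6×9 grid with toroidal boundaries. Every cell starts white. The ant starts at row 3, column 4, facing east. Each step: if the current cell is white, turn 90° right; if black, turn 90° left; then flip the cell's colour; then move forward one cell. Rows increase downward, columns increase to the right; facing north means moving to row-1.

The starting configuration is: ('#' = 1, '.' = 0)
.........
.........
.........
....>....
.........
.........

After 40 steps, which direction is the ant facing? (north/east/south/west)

step 0: .........
.........
.........
....>....
.........
.........
step 1: .........
.........
.........
....#....
....v....
.........
step 2: .........
.........
.........
....#....
...<#....
.........
step 3: .........
.........
.........
...^#....
...##....
.........
step 4: .........
.........
.........
...#>....
...##....
.........
step 5: .........
.........
....^....
...#.....
...##....
.........
step 6: .........
.........
....#>...
...#.....
...##....
.........
step 7: .........
.........
....##...
...#.v...
...##....
.........
step 8: .........
.........
....##...
...#<#...
...##....
.........
step 9: .........
.........
....^#...
...###...
...##....
.........
step 10: .........
.........
...<.#...
...###...
...##....
.........
step 11: .........
...^.....
...#.#...
...###...
...##....
.........
step 12: .........
...#>....
...#.#...
...###...
...##....
.........
step 13: .........
...##....
...#v#...
...###...
...##....
.........
step 14: .........
...##....
...<##...
...###...
...##....
.........
step 15: .........
...##....
....##...
...v##...
...##....
.........
step 16: .........
...##....
....##...
....>#...
...##....
.........
step 17: .........
...##....
....^#...
.....#...
...##....
.........
step 18: .........
...##....
...<.#...
.....#...
...##....
.........
step 19: .........
...^#....
...#.#...
.....#...
...##....
.........
step 20: .........
..<.#....
...#.#...
.....#...
...##....
.........
step 21: ..^......
..#.#....
...#.#...
.....#...
...##....
.........
step 22: ..#>.....
..#.#....
...#.#...
.....#...
...##....
.........
step 23: ..##.....
..#v#....
...#.#...
.....#...
...##....
.........
step 24: ..##.....
..<##....
...#.#...
.....#...
...##....
.........
step 25: ..##.....
...##....
..v#.#...
.....#...
...##....
.........
step 26: ..##.....
...##....
.<##.#...
.....#...
...##....
.........
step 27: ..##.....
.^.##....
.###.#...
.....#...
...##....
.........
step 28: ..##.....
.#>##....
.###.#...
.....#...
...##....
.........
step 29: ..##.....
.####....
.#v#.#...
.....#...
...##....
.........
step 30: ..##.....
.####....
.#.>.#...
.....#...
...##....
.........
step 31: ..##.....
.##^#....
.#...#...
.....#...
...##....
.........
step 32: ..##.....
.#<.#....
.#...#...
.....#...
...##....
.........
step 33: ..##.....
.#..#....
.#v..#...
.....#...
...##....
.........
step 34: ..##.....
.#..#....
.<#..#...
.....#...
...##....
.........
step 35: ..##.....
.#..#....
..#..#...
.v...#...
...##....
.........
step 36: ..##.....
.#..#....
..#..#...
<#...#...
...##....
.........
step 37: ..##.....
.#..#....
^.#..#...
##...#...
...##....
.........
step 38: ..##.....
.#..#....
#>#..#...
##...#...
...##....
.........
step 39: ..##.....
.#..#....
###..#...
#v...#...
...##....
.........
step 40: ..##.....
.#..#....
###..#...
#.>..#...
...##....
.........

east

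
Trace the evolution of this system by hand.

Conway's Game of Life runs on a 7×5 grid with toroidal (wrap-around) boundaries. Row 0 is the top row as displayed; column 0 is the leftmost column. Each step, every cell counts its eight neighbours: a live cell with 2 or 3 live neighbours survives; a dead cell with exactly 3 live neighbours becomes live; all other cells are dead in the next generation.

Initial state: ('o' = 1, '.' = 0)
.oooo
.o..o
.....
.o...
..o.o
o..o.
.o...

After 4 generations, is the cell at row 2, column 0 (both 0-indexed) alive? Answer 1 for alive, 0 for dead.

0

t=0: .oooo
.o..o
.....
.o...
..o.o
o..o.
.o...
t=1: .o.oo
.o..o
o....
.....
ooooo
ooooo
.o...
t=2: .o.oo
.oooo
o....
..oo.
.....
.....
.....
t=3: .o..o
.o...
o....
.....
.....
.....
.....
t=4: o....
.o...
.....
.....
.....
.....
.....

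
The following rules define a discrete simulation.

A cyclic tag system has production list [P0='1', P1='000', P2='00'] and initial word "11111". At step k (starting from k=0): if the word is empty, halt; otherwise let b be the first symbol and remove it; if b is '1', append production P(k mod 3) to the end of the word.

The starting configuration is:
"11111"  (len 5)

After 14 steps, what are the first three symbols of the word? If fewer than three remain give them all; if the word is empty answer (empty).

000

t=0: "11111"  (len 5)
t=1: "11111"  (len 5)
t=2: "1111000"  (len 7)
t=3: "11100000"  (len 8)
t=4: "11000001"  (len 8)
t=5: "1000001000"  (len 10)
t=6: "00000100000"  (len 11)
t=7: "0000100000"  (len 10)
t=8: "000100000"  (len 9)
t=9: "00100000"  (len 8)
t=10: "0100000"  (len 7)
t=11: "100000"  (len 6)
t=12: "0000000"  (len 7)
t=13: "000000"  (len 6)
t=14: "00000"  (len 5)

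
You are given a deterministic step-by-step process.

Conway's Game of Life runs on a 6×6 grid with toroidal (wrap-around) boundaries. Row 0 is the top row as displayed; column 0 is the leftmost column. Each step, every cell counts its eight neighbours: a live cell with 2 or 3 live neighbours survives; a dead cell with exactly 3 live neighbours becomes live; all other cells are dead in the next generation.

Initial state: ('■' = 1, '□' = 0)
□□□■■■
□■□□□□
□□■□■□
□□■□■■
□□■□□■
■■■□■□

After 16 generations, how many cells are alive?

2

t=0: □□□■■■
□■□□□□
□□■□■□
□□■□■■
□□■□□■
■■■□■□
t=1: □□□■■■
□□■□□■
□■■□■■
□■■□■■
□□■□□□
■■■□□□
t=2: □□□■■■
□■■□□□
□□□□□□
□□□□■■
□□□□□■
■■■□■■
t=3: □□□□□□
□□■■■□
□□□□□□
□□□□■■
□■□■□□
□■■□□□
t=4: □■□□□□
□□□■□□
□□□□□■
□□□□■□
■■□■■□
□■■□□□
t=5: □■□□□□
□□□□□□
□□□□■□
■□□■■□
■■□■■■
□□□■□□
t=6: □□□□□□
□□□□□□
□□□■■■
■■■□□□
■■□□□□
□■□■□■
t=7: □□□□□□
□□□□■□
■■■■■■
□□■■■□
□□□□□■
□■■□□□
t=8: □□□□□□
■■■□■□
■■□□□□
□□□□□□
□■□□■□
□□□□□□
t=9: □■□□□□
■□■□□■
■□■□□■
■■□□□□
□□□□□□
□□□□□□
t=10: ■■□□□□
□□■□□■
□□■□□□
■■□□□■
□□□□□□
□□□□□□
t=11: ■■□□□□
■□■□□□
□□■□□■
■■□□□□
■□□□□□
□□□□□□
t=12: ■■□□□□
■□■□□■
□□■□□■
■■□□□■
■■□□□□
■■□□□□
t=13: □□■□□□
□□■□□■
□□■□■□
□□■□□■
□□■□□□
□□■□□■
t=14: □■■■□□
□■■□□□
□■■□■■
□■■□□□
□■■■□□
□■■■□□
t=15: ■□□□□□
□□□□■□
□□□□□□
□□□□■□
■□□□□□
■□□□■□
t=16: □□□□□□
□□□□□□
□□□□□□
□□□□□□
□□□□□□
■■□□□□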